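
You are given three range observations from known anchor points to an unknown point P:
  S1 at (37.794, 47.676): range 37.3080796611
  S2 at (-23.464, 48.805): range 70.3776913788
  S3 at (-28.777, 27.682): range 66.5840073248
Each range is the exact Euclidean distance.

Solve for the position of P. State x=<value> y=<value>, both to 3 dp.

eq1: (x − 37.794)² + (y − 47.676)² = 37.3080796611²
eq2: (x + 23.464)² + (y − 48.805)² = 70.3776913788²
eq3: (x + 28.777)² + (y − 27.682)² = 66.5840073248²
eq1−eq3, eq1−eq2 (x²,y² cancel):
  -133.142·x − 39.988·y = -5148.515782
  -122.516·x + 2.258·y = -4330.026727
det = -133.142·2.258 − -39.988·-122.516 = -5199.804444
x = (-5148.515782·2.258 − -39.988·-4330.026727) / -5199.804444 = 35.534886
y = (-133.142·-4330.026727 − -5148.515782·-122.516) / -5199.804444 = 10.436381

x=35.535 y=10.436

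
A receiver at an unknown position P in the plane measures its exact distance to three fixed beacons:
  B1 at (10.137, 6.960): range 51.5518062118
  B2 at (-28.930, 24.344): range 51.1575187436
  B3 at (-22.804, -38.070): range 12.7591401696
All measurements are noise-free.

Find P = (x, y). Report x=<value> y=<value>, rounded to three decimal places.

x=-28.811 y=-26.813

eq1: (x − 10.137)² + (y − 6.960)² = 51.5518062118²
eq2: (x + 28.930)² + (y − 24.344)² = 51.1575187436²
eq3: (x + 22.804)² + (y + 38.070)² = 12.7591401696²
eq3−eq1, eq3−eq2 (x²,y² cancel):
  65.882·x + 90.060·y = -4312.940013
  -12.252·x + 124.828·y = -2994.068146
det = 65.882·124.828 − 90.060·-12.252 = 9327.333416
x = (-4312.940013·124.828 − 90.060·-2994.068146) / 9327.333416 = -28.811010
y = (65.882·-2994.068146 − -4312.940013·-12.252) / 9327.333416 = -26.813380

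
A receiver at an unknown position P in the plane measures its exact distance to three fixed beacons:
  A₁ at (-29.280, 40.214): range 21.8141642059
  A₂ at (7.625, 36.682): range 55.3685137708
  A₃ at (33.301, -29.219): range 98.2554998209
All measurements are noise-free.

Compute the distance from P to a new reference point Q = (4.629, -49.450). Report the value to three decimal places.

92.603

eq1: (x + 29.280)² + (y − 40.214)² = 21.8141642059²
eq2: (x − 7.625)² + (y − 36.682)² = 55.3685137708²
eq3: (x − 33.301)² + (y + 29.219)² = 98.2554998209²
eq2−eq3, eq2−eq1 (x²,y² cancel):
  51.352·x − 131.802·y = -6029.474115
  -73.810·x + 7.064·y = 3660.589004
det = 51.352·7.064 − -131.802·-73.810 = -9365.555092
x = (-6029.474115·7.064 − -131.802·3660.589004) / -9365.555092 = -46.967931
y = (51.352·3660.589004 − -6029.474115·-73.810) / -9365.555092 = 27.447056
|P − Q| = √((-46.967931 − 4.629)² + (27.447056 − -49.450)²) = 92.603459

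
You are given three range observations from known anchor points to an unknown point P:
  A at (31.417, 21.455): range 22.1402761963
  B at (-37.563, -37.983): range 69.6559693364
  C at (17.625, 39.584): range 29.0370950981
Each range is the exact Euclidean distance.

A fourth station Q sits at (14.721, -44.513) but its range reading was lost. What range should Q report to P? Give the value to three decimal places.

55.719

eq1: (x − 31.417)² + (y − 21.455)² = 22.1402761963²
eq2: (x + 37.563)² + (y + 37.983)² = 69.6559693364²
eq3: (x − 17.625)² + (y − 39.584)² = 29.0370950981²
eq3−eq2, eq3−eq1 (x²,y² cancel):
  -110.376·x − 155.134·y = -3032.647595
  27.584·x − 36.258·y = -77.227705
det = -110.376·-36.258 − -155.134·27.584 = 8281.229264
x = (-3032.647595·-36.258 − -155.134·-77.227705) / 8281.229264 = 11.831226
y = (-110.376·-77.227705 − -3032.647595·27.584) / 8281.229264 = 11.130792
|P − Q| = √((11.831226 − 14.721)² + (11.130792 − -44.513)²) = 55.718779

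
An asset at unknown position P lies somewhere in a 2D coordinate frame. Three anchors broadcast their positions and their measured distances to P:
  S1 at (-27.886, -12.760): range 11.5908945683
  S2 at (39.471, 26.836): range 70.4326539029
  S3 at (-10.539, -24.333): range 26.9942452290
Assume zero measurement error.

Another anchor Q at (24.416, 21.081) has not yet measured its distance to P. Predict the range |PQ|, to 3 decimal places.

eq1: (x + 27.886)² + (y + 12.760)² = 11.5908945683²
eq2: (x − 39.471)² + (y − 26.836)² = 70.4326539029²
eq3: (x + 10.539)² + (y + 24.333)² = 26.9942452290²
eq3−eq2, eq3−eq1 (x²,y² cancel):
  100.020·x + 102.338·y = -2657.104133
  -34.694·x + 23.146·y = 831.621625
det = 100.020·23.146 − 102.338·-34.694 = 5865.577492
x = (-2657.104133·23.146 − 102.338·831.621625) / 5865.577492 = -24.994611
y = (100.020·831.621625 − -2657.104133·-34.694) / 5865.577492 = -1.535531
|P − Q| = √((-24.994611 − 24.416)² + (-1.535531 − 21.081)²) = 54.340739

54.341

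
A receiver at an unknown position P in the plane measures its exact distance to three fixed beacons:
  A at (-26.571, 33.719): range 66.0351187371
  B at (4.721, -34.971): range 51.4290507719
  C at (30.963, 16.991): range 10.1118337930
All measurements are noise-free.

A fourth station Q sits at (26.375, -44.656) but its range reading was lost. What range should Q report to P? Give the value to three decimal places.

eq1: (x + 26.571)² + (y − 33.719)² = 66.0351187371²
eq2: (x − 4.721)² + (y + 34.971)² = 51.4290507719²
eq3: (x − 30.963)² + (y − 16.991)² = 10.1118337930²
eq3−eq1, eq3−eq2 (x²,y² cancel):
  -115.068·x + 33.456·y = -3662.800172
  -52.484·x − 103.924·y = -2544.840849
det = -115.068·-103.924 − 33.456·-52.484 = 13714.231536
x = (-3662.800172·-103.924 − 33.456·-2544.840849) / 13714.231536 = 33.964210
y = (-115.068·-2544.840849 − -3662.800172·-52.484) / 13714.231536 = 7.334814
|P − Q| = √((33.964210 − 26.375)² + (7.334814 − -44.656)²) = 52.541801

52.542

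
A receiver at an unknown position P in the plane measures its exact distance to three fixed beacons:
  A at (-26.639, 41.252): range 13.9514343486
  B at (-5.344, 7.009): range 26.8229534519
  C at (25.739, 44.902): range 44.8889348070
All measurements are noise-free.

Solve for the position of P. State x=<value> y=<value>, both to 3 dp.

x=-16.997 y=31.168

eq1: (x + 26.639)² + (y − 41.252)² = 13.9514343486²
eq2: (x + 5.344)² + (y − 7.009)² = 26.8229534519²
eq3: (x − 25.739)² + (y − 44.902)² = 44.8889348070²
eq1−eq3, eq1−eq2 (x²,y² cancel):
  104.756·x + 7.300·y = -1553.052048
  42.590·x − 68.486·y = -2858.507720
det = 104.756·-68.486 − 7.300·42.590 = -7485.226416
x = (-1553.052048·-68.486 − 7.300·-2858.507720) / -7485.226416 = -16.997406
y = (104.756·-2858.507720 − -1553.052048·42.590) / -7485.226416 = 31.168242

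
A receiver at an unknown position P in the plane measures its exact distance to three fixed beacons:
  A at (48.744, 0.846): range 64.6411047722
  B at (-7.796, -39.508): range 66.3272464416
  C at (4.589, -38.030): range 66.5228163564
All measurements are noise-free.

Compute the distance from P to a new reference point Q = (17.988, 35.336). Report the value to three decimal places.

eq1: (x − 48.744)² + (y − 0.846)² = 64.6411047722²
eq2: (x + 7.796)² + (y + 39.508)² = 66.3272464416²
eq3: (x − 4.589)² + (y + 38.030)² = 66.5228163564²
eq3−eq2, eq3−eq1 (x²,y² cancel):
  -24.770·x − 2.956·y = 180.301334
  88.310·x + 77.752·y = 1156.166101
det = -24.770·77.752 − -2.956·88.310 = -1664.872680
x = (180.301334·77.752 − -2.956·1156.166101) / -1664.872680 = -10.473123
y = (-24.770·1156.166101 − 180.301334·88.310) / -1664.872680 = 26.765197
|P − Q| = √((-10.473123 − 17.988)² + (26.765197 − 35.336)²) = 29.723630

29.724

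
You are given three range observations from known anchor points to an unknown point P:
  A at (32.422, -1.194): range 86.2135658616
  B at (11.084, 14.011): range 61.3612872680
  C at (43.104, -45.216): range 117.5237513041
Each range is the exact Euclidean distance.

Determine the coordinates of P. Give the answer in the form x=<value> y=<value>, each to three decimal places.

x=-48.592 y=28.294

eq1: (x − 32.422)² + (y + 1.194)² = 86.2135658616²
eq2: (x − 11.084)² + (y − 14.011)² = 61.3612872680²
eq3: (x − 43.104)² + (y + 45.216)² = 117.5237513041²
eq1−eq2, eq1−eq3 (x²,y² cancel):
  -42.676·x + 30.410·y = 2934.122820
  21.364·x − 88.044·y = -3529.223430
det = -42.676·-88.044 − 30.410·21.364 = 3107.686504
x = (2934.122820·-88.044 − 30.410·-3529.223430) / 3107.686504 = -48.591846
y = (-42.676·-3529.223430 − 2934.122820·21.364) / 3107.686504 = 28.293890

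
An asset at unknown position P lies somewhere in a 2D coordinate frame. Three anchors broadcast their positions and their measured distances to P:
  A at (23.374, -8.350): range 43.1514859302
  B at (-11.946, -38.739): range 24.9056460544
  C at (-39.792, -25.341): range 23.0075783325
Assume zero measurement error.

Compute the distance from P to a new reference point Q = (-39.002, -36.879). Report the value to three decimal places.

eq1: (x − 23.374)² + (y + 8.350)² = 43.1514859302²
eq2: (x + 11.946)² + (y + 38.739)² = 24.9056460544²
eq3: (x + 39.792)² + (y + 25.341)² = 23.0075783325²
eq3−eq2, eq3−eq1 (x²,y² cancel):
  55.692·x − 26.796·y = -673.095053
  126.332·x + 33.982·y = -2942.205246
det = 55.692·33.982 − -26.796·126.332 = 5277.717816
x = (-673.095053·33.982 − -26.796·-2942.205246) / 5277.717816 = -19.272051
y = (55.692·-2942.205246 − -673.095053·126.332) / 5277.717816 = -14.935215
|P − Q| = √((-19.272051 − -39.002)² + (-14.935215 − -36.879)²) = 29.509330

29.509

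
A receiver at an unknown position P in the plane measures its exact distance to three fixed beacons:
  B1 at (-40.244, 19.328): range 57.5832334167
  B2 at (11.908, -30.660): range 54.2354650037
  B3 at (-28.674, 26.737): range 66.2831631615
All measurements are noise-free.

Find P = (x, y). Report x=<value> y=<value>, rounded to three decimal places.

x=-41.796 y=-38.234

eq1: (x + 40.244)² + (y − 19.328)² = 57.5832334167²
eq2: (x − 11.908)² + (y + 30.660)² = 54.2354650037²
eq3: (x + 28.674)² + (y − 26.737)² = 66.2831631615²
eq2−eq1, eq2−eq3 (x²,y² cancel):
  -104.304·x + 99.976·y = 536.971949
  -81.164·x + 114.794·y = -996.742674
det = -104.304·114.794 − 99.976·-81.164 = -3859.021312
x = (536.971949·114.794 − 99.976·-996.742674) / -3859.021312 = -41.795961
y = (-104.304·-996.742674 − 536.971949·-81.164) / -3859.021312 = -38.234316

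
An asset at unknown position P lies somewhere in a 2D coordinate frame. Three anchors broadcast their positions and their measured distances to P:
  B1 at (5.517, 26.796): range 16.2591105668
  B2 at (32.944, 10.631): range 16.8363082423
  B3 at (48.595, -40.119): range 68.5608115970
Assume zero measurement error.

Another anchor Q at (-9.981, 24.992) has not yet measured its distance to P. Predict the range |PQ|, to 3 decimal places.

31.328

eq1: (x − 5.517)² + (y − 26.796)² = 16.2591105668²
eq2: (x − 32.944)² + (y − 10.631)² = 16.8363082423²
eq3: (x − 48.595)² + (y + 40.119)² = 68.5608115970²
eq1−eq3, eq1−eq2 (x²,y² cancel):
  86.156·x − 133.830·y = -1213.680929
  54.854·x − 32.330·y = 430.759793
det = 86.156·-32.330 − -133.830·54.854 = 4555.687340
x = (-1213.680929·-32.330 − -133.830·430.759793) / 4555.687340 = 21.267238
y = (86.156·430.759793 − -1213.680929·54.854) / 4555.687340 = 22.760077
|P − Q| = √((21.267238 − -9.981)² + (22.760077 − 24.992)²) = 31.327845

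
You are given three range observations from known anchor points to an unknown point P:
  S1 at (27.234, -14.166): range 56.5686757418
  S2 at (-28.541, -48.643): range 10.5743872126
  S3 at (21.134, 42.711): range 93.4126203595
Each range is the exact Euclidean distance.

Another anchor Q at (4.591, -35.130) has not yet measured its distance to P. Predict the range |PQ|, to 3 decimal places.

eq1: (x − 27.234)² + (y + 14.166)² = 56.5686757418²
eq2: (x + 28.541)² + (y + 48.643)² = 10.5743872126²
eq3: (x − 21.134)² + (y − 42.711)² = 93.4126203595²
eq2−eq1, eq2−eq3 (x²,y² cancel):
  111.550·x + 68.954·y = -5326.561228
  99.350·x + 182.708·y = -9523.954630
det = 111.550·182.708 − 68.954·99.350 = 13530.497500
x = (-5326.561228·182.708 − 68.954·-9523.954630) / 13530.497500 = -23.390905
y = (111.550·-9523.954630 − -5326.561228·99.350) / 13530.497500 = -39.407515
|P − Q| = √((-23.390905 − 4.591)² + (-39.407515 − -35.130)²) = 28.306963

28.307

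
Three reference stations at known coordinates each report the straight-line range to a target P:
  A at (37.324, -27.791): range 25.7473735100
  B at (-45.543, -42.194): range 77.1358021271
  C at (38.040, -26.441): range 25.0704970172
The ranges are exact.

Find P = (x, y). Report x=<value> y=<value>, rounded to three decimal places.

eq1: (x − 37.324)² + (y + 27.791)² = 25.7473735100²
eq2: (x + 45.543)² + (y + 42.194)² = 77.1358021271²
eq3: (x − 38.040)² + (y + 26.441)² = 25.0704970172²
eq2−eq3, eq2−eq1 (x²,y² cancel):
  167.166·x + 31.506·y = 3613.071745
  165.734·x + 28.806·y = 3597.926899
det = 167.166·28.806 − 31.506·165.734 = -406.231608
x = (3613.071745·28.806 − 31.506·3597.926899) / -406.231608 = 22.839533
y = (167.166·3597.926899 − 3613.071745·165.734) / -406.231608 = -6.504209

x=22.840 y=-6.504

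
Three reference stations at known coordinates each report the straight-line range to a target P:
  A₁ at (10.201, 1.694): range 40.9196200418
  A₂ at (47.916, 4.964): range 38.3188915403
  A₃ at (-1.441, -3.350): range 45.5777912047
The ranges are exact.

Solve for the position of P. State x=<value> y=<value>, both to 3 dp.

eq1: (x − 10.201)² + (y − 1.694)² = 40.9196200418²
eq2: (x − 47.916)² + (y − 4.964)² = 38.3188915403²
eq3: (x + 1.441)² + (y + 3.350)² = 45.5777912047²
eq1−eq2, eq1−eq3 (x²,y² cancel):
  75.430·x + 6.540·y = 2419.732170
  -23.284·x − 10.088·y = -496.550803
det = 75.430·-10.088 − 6.540·-23.284 = -608.660480
x = (2419.732170·-10.088 − 6.540·-496.550803) / -608.660480 = 34.769492
y = (75.430·-496.550803 − 2419.732170·-23.284) / -608.660480 = -31.029149

x=34.769 y=-31.029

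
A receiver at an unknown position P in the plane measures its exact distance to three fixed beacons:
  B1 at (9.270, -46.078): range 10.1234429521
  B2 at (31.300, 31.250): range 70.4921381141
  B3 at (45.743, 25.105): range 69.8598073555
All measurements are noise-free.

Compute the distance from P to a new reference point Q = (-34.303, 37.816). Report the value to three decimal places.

89.008

eq1: (x − 9.270)² + (y + 46.078)² = 10.1234429521²
eq2: (x − 31.300)² + (y − 31.250)² = 70.4921381141²
eq3: (x − 45.743)² + (y − 25.105)² = 69.8598073555²
eq3−eq2, eq3−eq1 (x²,y² cancel):
  -28.886·x + 12.290·y = -855.179426
  -72.946·x − 142.366·y = 4264.340497
det = -28.886·-142.366 − 12.290·-72.946 = 5008.890616
x = (-855.179426·-142.366 − 12.290·4264.340497) / 5008.890616 = 13.843331
y = (-28.886·4264.340497 − -855.179426·-72.946) / 5008.890616 = -37.046458
|P − Q| = √((13.843331 − -34.303)² + (-37.046458 − 37.816)²) = 89.008184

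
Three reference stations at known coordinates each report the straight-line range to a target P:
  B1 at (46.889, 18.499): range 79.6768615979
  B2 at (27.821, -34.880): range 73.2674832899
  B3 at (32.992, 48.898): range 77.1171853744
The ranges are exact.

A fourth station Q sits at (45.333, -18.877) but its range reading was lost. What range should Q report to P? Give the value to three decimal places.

eq1: (x − 46.889)² + (y − 18.499)² = 79.6768615979²
eq2: (x − 27.821)² + (y + 34.880)² = 73.2674832899²
eq3: (x − 32.992)² + (y − 48.898)² = 77.1171853744²
eq1−eq2, eq1−eq3 (x²,y² cancel):
  -38.136·x − 106.758·y = 430.109285
  -27.794·x + 60.798·y = 1340.037140
det = -38.136·60.798 − -106.758·-27.794 = -5285.824380
x = (430.109285·60.798 − -106.758·1340.037140) / -5285.824380 = -32.011936
y = (-38.136·1340.037140 − 430.109285·-27.794) / -5285.824380 = 7.406451
|P − Q| = √((-32.011936 − 45.333)² + (7.406451 − -18.877)²) = 81.688793

81.689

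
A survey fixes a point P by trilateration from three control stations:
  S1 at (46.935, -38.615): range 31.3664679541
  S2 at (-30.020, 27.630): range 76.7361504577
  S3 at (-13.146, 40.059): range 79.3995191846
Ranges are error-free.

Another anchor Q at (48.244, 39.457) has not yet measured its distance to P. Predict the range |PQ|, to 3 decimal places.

eq1: (x − 46.935)² + (y + 38.615)² = 31.3664679541²
eq2: (x + 30.020)² + (y − 27.630)² = 76.7361504577²
eq3: (x + 13.146)² + (y − 40.059)² = 79.3995191846²
eq2−eq3, eq2−eq1 (x²,y² cancel):
  33.748·x + 24.858·y = -302.923363
  153.910·x − 132.490·y = 6933.976625
det = 33.748·-132.490 − 24.858·153.910 = -8297.167300
x = (-302.923363·-132.490 − 24.858·6933.976625) / -8297.167300 = 15.936822
y = (33.748·6933.976625 − -302.923363·153.910) / -8297.167300 = -33.822480
|P − Q| = √((15.936822 − 48.244)² + (-33.822480 − 39.457)²) = 80.085180

80.085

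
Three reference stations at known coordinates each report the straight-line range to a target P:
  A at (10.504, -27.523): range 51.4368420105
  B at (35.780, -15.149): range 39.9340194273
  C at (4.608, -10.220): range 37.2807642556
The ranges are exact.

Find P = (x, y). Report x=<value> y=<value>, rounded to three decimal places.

eq1: (x − 10.504)² + (y + 27.523)² = 51.4368420105²
eq2: (x − 35.780)² + (y + 15.149)² = 39.9340194273²
eq3: (x − 4.608)² + (y + 10.220)² = 37.2807642556²
eq1−eq2, eq1−eq3 (x²,y² cancel):
  50.552·x + 24.748·y = 1692.873864
  -11.792·x + 34.606·y = 513.725852
det = 50.552·34.606 − 24.748·-11.792 = 2041.230928
x = (1692.873864·34.606 − 24.748·513.725852) / 2041.230928 = 22.471689
y = (50.552·513.725852 − 1692.873864·-11.792) / 2041.230928 = 22.502225

x=22.472 y=22.502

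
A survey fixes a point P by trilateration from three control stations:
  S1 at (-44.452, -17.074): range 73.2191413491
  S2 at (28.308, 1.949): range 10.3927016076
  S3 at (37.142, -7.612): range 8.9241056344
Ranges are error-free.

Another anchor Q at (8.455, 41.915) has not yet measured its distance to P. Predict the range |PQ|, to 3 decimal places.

eq1: (x + 44.452)² + (y + 17.074)² = 73.2191413491²
eq2: (x − 28.308)² + (y − 1.949)² = 10.3927016076²
eq3: (x − 37.142)² + (y + 7.612)² = 8.9241056344²
eq3−eq2, eq3−eq1 (x²,y² cancel):
  -17.668·x + 19.122·y = -660.697828
  -163.188·x − 18.924·y = -4451.371927
det = -17.668·-18.924 − 19.122·-163.188 = 3454.830168
x = (-660.697828·-18.924 − 19.122·-4451.371927) / 3454.830168 = 28.256723
y = (-17.668·-4451.371927 − -660.697828·-163.188) / 3454.830168 = -8.443575
|P − Q| = √((28.256723 − 8.455)² + (-8.443575 − 41.915)²) = 54.111869

54.112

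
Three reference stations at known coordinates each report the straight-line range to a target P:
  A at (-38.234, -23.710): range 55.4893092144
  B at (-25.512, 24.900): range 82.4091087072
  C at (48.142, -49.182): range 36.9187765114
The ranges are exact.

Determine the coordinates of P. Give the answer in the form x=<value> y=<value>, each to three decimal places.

x=11.225 y=-48.868

eq1: (x + 38.234)² + (y + 23.710)² = 55.4893092144²
eq2: (x + 25.512)² + (y − 24.900)² = 82.4091087072²
eq3: (x − 48.142)² + (y + 49.182)² = 36.9187765114²
eq2−eq3, eq2−eq1 (x²,y² cancel):
  147.308·x − 148.164·y = 8893.914283
  -25.444·x − 97.220·y = 4465.328473
det = 147.308·-97.220 − -148.164·-25.444 = -18091.168576
x = (8893.914283·-97.220 − -148.164·4465.328473) / -18091.168576 = 11.224561
y = (147.308·4465.328473 − 8893.914283·-25.444) / -18091.168576 = -48.867786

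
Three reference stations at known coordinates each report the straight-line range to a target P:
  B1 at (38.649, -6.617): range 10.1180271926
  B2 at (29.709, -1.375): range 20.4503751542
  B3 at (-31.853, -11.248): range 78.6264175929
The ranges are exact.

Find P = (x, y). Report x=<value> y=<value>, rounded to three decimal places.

eq1: (x − 38.649)² + (y + 6.617)² = 10.1180271926²
eq2: (x − 29.709)² + (y + 1.375)² = 20.4503751542²
eq3: (x + 31.853)² + (y + 11.248)² = 78.6264175929²
eq3−eq1, eq3−eq2 (x²,y² cancel):
  141.004·x + 9.262·y = 6476.137846
  123.124·x + 19.746·y = 5507.279893
det = 141.004·19.746 − 9.262·123.124 = 1643.890496
x = (6476.137846·19.746 − 9.262·5507.279893) / 1643.890496 = 46.760652
y = (141.004·5507.279893 − 6476.137846·123.124) / 1643.890496 = -12.664774

x=46.761 y=-12.665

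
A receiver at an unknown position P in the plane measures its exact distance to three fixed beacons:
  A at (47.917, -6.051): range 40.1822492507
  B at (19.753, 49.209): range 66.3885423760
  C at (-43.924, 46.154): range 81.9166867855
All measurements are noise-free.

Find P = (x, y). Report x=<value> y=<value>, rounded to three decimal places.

eq1: (x − 47.917)² + (y + 6.051)² = 40.1822492507²
eq2: (x − 19.753)² + (y − 49.209)² = 66.3885423760²
eq3: (x + 43.924)² + (y − 46.154)² = 81.9166867855²
eq2−eq1, eq2−eq3 (x²,y² cancel):
  56.328·x − 110.520·y = 2313.772204
  -127.354·x − 6.110·y = -1055.102213
det = 56.328·-6.110 − -110.520·-127.354 = -14419.328160
x = (2313.772204·-6.110 − -110.520·-1055.102213) / -14419.328160 = 9.067485
y = (56.328·-1055.102213 − 2313.772204·-127.354) / -14419.328160 = -16.313960

x=9.067 y=-16.314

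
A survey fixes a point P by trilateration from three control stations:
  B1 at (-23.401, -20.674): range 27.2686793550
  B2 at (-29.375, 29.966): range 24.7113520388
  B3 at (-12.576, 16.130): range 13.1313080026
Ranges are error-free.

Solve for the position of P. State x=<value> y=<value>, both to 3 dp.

x=-21.536 y=6.531

eq1: (x + 23.401)² + (y + 20.674)² = 27.2686793550²
eq2: (x + 29.375)² + (y − 29.966)² = 24.7113520388²
eq3: (x + 12.576)² + (y − 16.130)² = 13.1313080026²
eq1−eq2, eq1−eq3 (x²,y² cancel):
  -11.948·x + 101.280·y = 918.760658
  21.650·x + 73.608·y = 14.461223
det = -11.948·73.608 − 101.280·21.650 = -3072.180384
x = (918.760658·73.608 − 101.280·14.461223) / -3072.180384 = -21.536334
y = (-11.948·14.461223 − 918.760658·21.650) / -3072.180384 = 6.530851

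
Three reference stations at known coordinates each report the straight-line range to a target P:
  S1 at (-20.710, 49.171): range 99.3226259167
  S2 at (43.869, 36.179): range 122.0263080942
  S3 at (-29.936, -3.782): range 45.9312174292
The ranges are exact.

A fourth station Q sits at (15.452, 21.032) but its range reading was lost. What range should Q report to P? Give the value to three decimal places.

eq1: (x + 20.710)² + (y − 49.171)² = 99.3226259167²
eq2: (x − 43.869)² + (y − 36.179)² = 122.0263080942²
eq3: (x + 29.936)² + (y + 3.782)² = 45.9312174292²
eq1−eq3, eq1−eq2 (x²,y² cancel):
  -18.452·x − 105.906·y = 5819.083563
  129.158·x − 25.984·y = -4638.717987
det = -18.452·-25.984 − -105.906·129.158 = 14158.063916
x = (5819.083563·-25.984 − -105.906·-4638.717987) / 14158.063916 = -45.378460
y = (-18.452·-4638.717987 − 5819.083563·129.158) / 14158.063916 = -47.039452
|P − Q| = √((-45.378460 − 15.452)² + (-47.039452 − 21.032)²) = 91.291114

91.291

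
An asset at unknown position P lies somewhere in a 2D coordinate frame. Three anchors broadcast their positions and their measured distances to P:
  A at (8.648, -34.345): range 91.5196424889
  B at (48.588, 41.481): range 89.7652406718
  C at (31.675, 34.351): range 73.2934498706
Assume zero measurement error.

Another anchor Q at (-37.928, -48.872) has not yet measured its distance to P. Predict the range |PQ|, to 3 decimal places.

91.356

eq1: (x − 8.648)² + (y + 34.345)² = 91.5196424889²
eq2: (x − 48.588)² + (y − 41.481)² = 89.7652406718²
eq3: (x − 31.675)² + (y − 34.351)² = 73.2934498706²
eq1−eq3, eq1−eq2 (x²,y² cancel):
  46.054·x + 137.392·y = 3932.845064
  79.880·x + 151.652·y = 3145.146704
det = 46.054·151.652 − 137.392·79.880 = -3990.691752
x = (3932.845064·151.652 − 137.392·3145.146704) / -3990.691752 = -41.172266
y = (46.054·3145.146704 − 3932.845064·79.880) / -3990.691752 = 42.425997
|P − Q| = √((-41.172266 − -37.928)² + (42.425997 − -48.872)²) = 91.355621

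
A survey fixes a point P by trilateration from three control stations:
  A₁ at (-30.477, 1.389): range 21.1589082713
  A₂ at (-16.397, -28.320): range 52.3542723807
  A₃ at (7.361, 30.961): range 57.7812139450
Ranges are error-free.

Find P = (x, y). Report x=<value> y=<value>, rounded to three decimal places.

x=-47.752 y=13.606

eq1: (x + 30.477)² + (y − 1.389)² = 21.1589082713²
eq2: (x + 16.397)² + (y + 28.320)² = 52.3542723807²
eq3: (x − 7.361)² + (y − 30.961)² = 57.7812139450²
eq1−eq3, eq1−eq2 (x²,y² cancel):
  75.676·x + 59.144·y = -2808.978294
  28.160·x − 59.418·y = -2153.163278
det = 75.676·-59.418 − 59.144·28.160 = -6162.011608
x = (-2808.978294·-59.418 − 59.144·-2153.163278) / -6162.011608 = -47.752354
y = (75.676·-2153.163278 − -2808.978294·28.160) / -6162.011608 = 13.606264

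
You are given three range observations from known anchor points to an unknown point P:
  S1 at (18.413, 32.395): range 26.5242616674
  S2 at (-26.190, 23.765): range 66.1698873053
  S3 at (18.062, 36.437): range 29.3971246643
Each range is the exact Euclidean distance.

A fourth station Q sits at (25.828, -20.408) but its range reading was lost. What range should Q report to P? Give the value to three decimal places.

eq1: (x − 18.413)² + (y − 32.395)² = 26.5242616674²
eq2: (x + 26.190)² + (y − 23.765)² = 66.1698873053²
eq3: (x − 18.062)² + (y − 36.437)² = 29.3971246643²
eq3−eq2, eq3−eq1 (x²,y² cancel):
  -88.504·x − 25.344·y = -3917.462535
  0.702·x − 8.084·y = -104.761737
det = -88.504·-8.084 − -25.344·0.702 = 733.257824
x = (-3917.462535·-8.084 − -25.344·-104.761737) / 733.257824 = 39.568191
y = (-88.504·-104.761737 − -3917.462535·0.702) / 733.257824 = 16.395177
|P − Q| = √((39.568191 − 25.828)² + (16.395177 − -20.408)²) = 39.284433

39.284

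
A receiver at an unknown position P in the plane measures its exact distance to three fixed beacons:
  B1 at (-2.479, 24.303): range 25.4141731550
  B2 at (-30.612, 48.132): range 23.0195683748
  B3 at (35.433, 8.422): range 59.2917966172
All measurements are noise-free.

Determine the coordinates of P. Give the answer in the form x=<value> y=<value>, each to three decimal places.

eq1: (x + 2.479)² + (y − 24.303)² = 25.4141731550²
eq2: (x + 30.612)² + (y − 48.132)² = 23.0195683748²
eq3: (x − 35.433)² + (y − 8.422)² = 59.2917966172²
eq2−eq1, eq2−eq3 (x²,y² cancel):
  56.266·x − 47.658·y = -2772.982387
  132.090·x − 79.420·y = -4912.973013
det = 56.266·-79.420 − -47.658·132.090 = 1826.499500
x = (-2772.982387·-79.420 − -47.658·-4912.973013) / 1826.499500 = -7.616869
y = (56.266·-4912.973013 − -2772.982387·132.090) / 1826.499500 = 49.192405

x=-7.617 y=49.192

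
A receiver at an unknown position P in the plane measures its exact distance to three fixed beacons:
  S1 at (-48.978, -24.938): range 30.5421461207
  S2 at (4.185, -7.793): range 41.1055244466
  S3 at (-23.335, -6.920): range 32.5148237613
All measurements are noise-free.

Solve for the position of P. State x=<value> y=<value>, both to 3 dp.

eq1: (x + 48.978)² + (y + 24.938)² = 30.5421461207²
eq2: (x − 4.185)² + (y + 7.793)² = 41.1055244466²
eq3: (x + 23.335)² + (y + 6.920)² = 32.5148237613²
eq3−eq2, eq3−eq1 (x²,y² cancel):
  55.040·x − 1.746·y = -1146.613927
  -51.286·x − 36.036·y = 2552.730778
det = 55.040·-36.036 − -1.746·-51.286 = -2072.966796
x = (-1146.613927·-36.036 − -1.746·2552.730778) / -2072.966796 = -22.082576
y = (55.040·2552.730778 − -1146.613927·-51.286) / -2072.966796 = -39.410694

x=-22.083 y=-39.411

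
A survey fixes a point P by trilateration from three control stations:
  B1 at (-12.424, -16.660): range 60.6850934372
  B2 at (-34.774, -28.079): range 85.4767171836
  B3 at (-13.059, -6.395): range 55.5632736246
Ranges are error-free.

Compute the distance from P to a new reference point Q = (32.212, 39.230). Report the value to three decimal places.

19.067

eq1: (x + 12.424)² + (y + 16.660)² = 60.6850934372²
eq2: (x + 34.774)² + (y + 28.079)² = 85.4767171836²
eq3: (x + 13.059)² + (y + 6.395)² = 55.5632736246²
eq1−eq2, eq1−eq3 (x²,y² cancel):
  -44.700·x − 22.838·y = -2057.838674
  -1.270·x + 20.530·y = 374.925320
det = -44.700·20.530 − -22.838·-1.270 = -946.695260
x = (-2057.838674·20.530 − -22.838·374.925320) / -946.695260 = 35.581549
y = (-44.700·374.925320 − -2057.838674·-1.270) / -946.695260 = 20.463414
|P − Q| = √((35.581549 − 32.212)² + (20.463414 − 39.230)²) = 19.066689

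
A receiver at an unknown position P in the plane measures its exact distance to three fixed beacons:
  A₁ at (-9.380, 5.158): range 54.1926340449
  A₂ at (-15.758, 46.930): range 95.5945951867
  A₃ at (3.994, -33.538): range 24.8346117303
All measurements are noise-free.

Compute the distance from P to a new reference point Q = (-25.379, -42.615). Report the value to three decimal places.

11.412

eq1: (x + 9.380)² + (y − 5.158)² = 54.1926340449²
eq2: (x + 15.758)² + (y − 46.930)² = 95.5945951867²
eq3: (x − 3.994)² + (y + 33.538)² = 24.8346117303²
eq3−eq2, eq3−eq1 (x²,y² cancel):
  -39.504·x + 160.936·y = -7211.578705
  -26.748·x + 77.392·y = -3346.243761
det = -39.504·77.392 − 160.936·-26.748 = 1247.422560
x = (-7211.578705·77.392 − 160.936·-3346.243761) / 1247.422560 = -15.702308
y = (-39.504·-3346.243761 − -7211.578705·-26.748) / 1247.422560 = -48.664579
|P − Q| = √((-15.702308 − -25.379)² + (-48.664579 − -42.615)²) = 11.412089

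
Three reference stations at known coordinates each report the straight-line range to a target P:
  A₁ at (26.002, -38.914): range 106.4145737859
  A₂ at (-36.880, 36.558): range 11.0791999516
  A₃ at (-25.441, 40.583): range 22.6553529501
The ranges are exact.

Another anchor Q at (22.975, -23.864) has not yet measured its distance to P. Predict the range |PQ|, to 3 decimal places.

93.850

eq1: (x − 26.002)² + (y + 38.914)² = 106.4145737859²
eq2: (x + 36.880)² + (y − 36.558)² = 11.0791999516²
eq3: (x + 25.441)² + (y − 40.583)² = 22.6553529501²
eq3−eq1, eq3−eq2 (x²,y² cancel):
  102.886·x − 158.994·y = -10914.617467
  -22.878·x − 8.050·y = 792.913740
det = 102.886·-8.050 − -158.994·-22.878 = -4465.697032
x = (-10914.617467·-8.050 − -158.994·792.913740) / -4465.697032 = -47.905444
y = (102.886·792.913740 − -10914.617467·-22.878) / -4465.697032 = 37.648075
|P − Q| = √((-47.905444 − 22.975)² + (37.648075 − -23.864)²) = 93.849734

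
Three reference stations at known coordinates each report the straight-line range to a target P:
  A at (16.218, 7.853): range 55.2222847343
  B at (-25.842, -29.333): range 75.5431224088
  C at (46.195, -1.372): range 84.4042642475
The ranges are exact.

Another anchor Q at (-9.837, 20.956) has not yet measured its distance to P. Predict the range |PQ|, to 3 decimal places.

eq1: (x − 16.218)² + (y − 7.853)² = 55.2222847343²
eq2: (x + 25.842)² + (y + 29.333)² = 75.5431224088²
eq3: (x − 46.195)² + (y + 1.372)² = 84.4042642475²
eq1−eq2, eq1−eq3 (x²,y² cancel):
  -84.120·x − 74.372·y = -1453.721892
  59.954·x − 18.450·y = -2263.411816
det = -84.120·-18.450 − -74.372·59.954 = 6010.912888
x = (-1453.721892·-18.450 − -74.372·-2263.411816) / 6010.912888 = -23.542729
y = (-84.120·-2263.411816 − -1453.721892·59.954) / 6010.912888 = 46.175123
|P − Q| = √((-23.542729 − -9.837)² + (46.175123 − 20.956)²) = 28.702808

28.703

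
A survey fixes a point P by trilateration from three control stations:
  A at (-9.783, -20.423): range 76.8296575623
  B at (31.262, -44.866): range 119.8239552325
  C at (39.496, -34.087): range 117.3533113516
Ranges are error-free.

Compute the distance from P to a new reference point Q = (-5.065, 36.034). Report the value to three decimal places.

eq1: (x + 9.783)² + (y + 20.423)² = 76.8296575623²
eq2: (x − 31.262)² + (y + 44.866)² = 119.8239552325²
eq3: (x − 39.496)² + (y + 34.087)² = 117.3533113516²
eq3−eq1, eq3−eq2 (x²,y² cancel):
  -98.558·x + 27.328·y = 5659.951837
  -16.468·x − 21.558·y = -317.567547
det = -98.558·-21.558 − 27.328·-16.468 = 2574.750868
x = (5659.951837·-21.558 − 27.328·-317.567547) / 2574.750868 = -44.019310
y = (-98.558·-317.567547 − 5659.951837·-16.468) / 2574.750868 = 48.356876
|P − Q| = √((-44.019310 − -5.065)² + (48.356876 − 36.034)²) = 40.856964

40.857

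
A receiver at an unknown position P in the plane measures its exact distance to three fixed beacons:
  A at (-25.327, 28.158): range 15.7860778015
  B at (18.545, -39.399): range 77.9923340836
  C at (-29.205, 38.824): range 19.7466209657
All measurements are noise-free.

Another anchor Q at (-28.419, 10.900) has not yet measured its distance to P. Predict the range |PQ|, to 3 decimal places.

28.608

eq1: (x + 25.327)² + (y − 28.158)² = 15.7860778015²
eq2: (x − 18.545)² + (y + 39.399)² = 77.9923340836²
eq3: (x + 29.205)² + (y − 38.824)² = 19.7466209657²
eq1−eq2, eq1−eq3 (x²,y² cancel):
  87.744·x − 135.114·y = -5371.735590
  -7.756·x + 21.332·y = 785.176321
det = 87.744·21.332 − -135.114·-7.756 = 823.810824
x = (-5371.735590·21.332 − -135.114·785.176321) / 823.810824 = -10.319785
y = (87.744·785.176321 − -5371.735590·-7.756) / 823.810824 = 33.055319
|P − Q| = √((-10.319785 − -28.419)² + (33.055319 − 10.900)²) = 28.608386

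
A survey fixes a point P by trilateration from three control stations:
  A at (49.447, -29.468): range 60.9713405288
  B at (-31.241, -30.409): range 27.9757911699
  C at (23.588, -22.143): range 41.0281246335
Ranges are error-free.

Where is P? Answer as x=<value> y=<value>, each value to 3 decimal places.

x=-8.882 y=-47.223

eq1: (x − 49.447)² + (y + 29.468)² = 60.9713405288²
eq2: (x + 31.241)² + (y + 30.409)² = 27.9757911699²
eq3: (x − 23.588)² + (y + 22.143)² = 41.0281246335²
eq2−eq1, eq2−eq3 (x²,y² cancel):
  161.376·x + 1.882·y = -1522.198003
  109.658·x + 16.532·y = -1754.663288
det = 161.376·16.532 − 1.882·109.658 = 2461.491676
x = (-1522.198003·16.532 − 1.882·-1754.663288) / 2461.491676 = -8.881891
y = (161.376·-1754.663288 − -1522.198003·109.658) / 2461.491676 = -47.223135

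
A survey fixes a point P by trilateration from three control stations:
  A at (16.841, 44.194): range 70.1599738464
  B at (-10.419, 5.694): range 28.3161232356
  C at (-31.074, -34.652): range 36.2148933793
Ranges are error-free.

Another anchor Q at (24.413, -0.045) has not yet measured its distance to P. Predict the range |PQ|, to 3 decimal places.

eq1: (x − 16.841)² + (y − 44.194)² = 70.1599738464²
eq2: (x + 10.419)² + (y − 5.694)² = 28.3161232356²
eq3: (x + 31.074)² + (y + 34.652)² = 36.2148933793²
eq1−eq2, eq1−eq3 (x²,y² cancel):
  -54.520·x − 77.000·y = 2024.867375
  -95.830·x − 157.692·y = 3540.529091
det = -54.520·-157.692 − -77.000·-95.830 = 1218.457840
x = (2024.867375·-157.692 − -77.000·3540.529091) / 1218.457840 = -38.314535
y = (-54.520·3540.529091 − 2024.867375·-95.830) / 1218.457840 = 0.831703
|P − Q| = √((-38.314535 − 24.413)² + (0.831703 − -0.045)²) = 62.733662

62.734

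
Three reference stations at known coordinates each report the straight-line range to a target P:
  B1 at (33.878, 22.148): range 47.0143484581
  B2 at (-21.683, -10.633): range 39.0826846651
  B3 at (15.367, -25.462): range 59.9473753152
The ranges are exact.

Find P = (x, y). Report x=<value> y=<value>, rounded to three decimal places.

eq1: (x − 33.878)² + (y − 22.148)² = 47.0143484581²
eq2: (x + 21.683)² + (y + 10.633)² = 39.0826846651²
eq3: (x − 15.367)² + (y + 25.462)² = 59.9473753152²
eq2−eq1, eq2−eq3 (x²,y² cancel):
  111.122·x + 65.562·y = 372.146890
  74.100·x − 29.658·y = -1764.986612
det = 111.122·-29.658 − 65.562·74.100 = -8153.800476
x = (372.146890·-29.658 − 65.562·-1764.986612) / -8153.800476 = -12.838053
y = (111.122·-1764.986612 − 372.146890·74.100) / -8153.800476 = 27.435664

x=-12.838 y=27.436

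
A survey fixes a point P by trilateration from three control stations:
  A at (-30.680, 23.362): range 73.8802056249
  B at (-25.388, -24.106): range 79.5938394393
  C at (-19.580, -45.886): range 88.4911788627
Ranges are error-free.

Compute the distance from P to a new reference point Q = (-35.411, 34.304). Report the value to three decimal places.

eq1: (x + 30.680)² + (y − 23.362)² = 73.8802056249²
eq2: (x + 25.388)² + (y + 24.106)² = 79.5938394393²
eq3: (x + 19.580)² + (y + 45.886)² = 88.4911788627²
eq1−eq2, eq1−eq3 (x²,y² cancel):
  10.584·x − 94.936·y = -1138.290158
  22.200·x − 138.496·y = -1370.548001
det = 10.584·-138.496 − -94.936·22.200 = 641.737536
x = (-1138.290158·-138.496 − -94.936·-1370.548001) / 641.737536 = 42.905841
y = (10.584·-1370.548001 − -1138.290158·22.200) / 641.737536 = 16.773464
|P − Q| = √((42.905841 − -35.411)² + (16.773464 − 34.304)²) = 80.254889

80.255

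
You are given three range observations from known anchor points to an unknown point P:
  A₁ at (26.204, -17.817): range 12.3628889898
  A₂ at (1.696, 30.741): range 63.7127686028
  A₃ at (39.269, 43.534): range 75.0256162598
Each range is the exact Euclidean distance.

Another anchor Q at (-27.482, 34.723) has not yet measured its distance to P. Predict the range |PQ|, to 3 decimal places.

eq1: (x − 26.204)² + (y + 17.817)² = 12.3628889898²
eq2: (x − 1.696)² + (y − 30.741)² = 63.7127686028²
eq3: (x − 39.269)² + (y − 43.534)² = 75.0256162598²
eq1−eq2, eq1−eq3 (x²,y² cancel):
  -49.016·x + 97.116·y = -3962.685467
  26.130·x + 122.702·y = -3042.833659
det = -49.016·122.702 − 97.116·26.130 = -8552.002312
x = (-3962.685467·122.702 − 97.116·-3042.833659) / -8552.002312 = 22.301397
y = (-49.016·-3042.833659 − -3962.685467·26.130) / -8552.002312 = -29.547759
|P − Q| = √((22.301397 − -27.482)² + (-29.547759 − 34.723)²) = 81.296477

81.296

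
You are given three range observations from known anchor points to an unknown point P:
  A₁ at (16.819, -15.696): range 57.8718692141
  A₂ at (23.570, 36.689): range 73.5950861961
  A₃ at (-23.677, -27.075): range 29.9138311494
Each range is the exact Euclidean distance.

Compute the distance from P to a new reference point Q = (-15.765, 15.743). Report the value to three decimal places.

eq1: (x − 16.819)² + (y + 15.696)² = 57.8718692141²
eq2: (x − 23.570)² + (y − 36.689)² = 73.5950861961²
eq3: (x + 23.677)² + (y + 27.075)² = 29.9138311494²
eq1−eq2, eq1−eq3 (x²,y² cancel):
  13.502·x + 104.770·y = -694.699022
  -80.992·x − 22.758·y = 3218.728729
det = 13.502·-22.758 − 104.770·-80.992 = 8178.253324
x = (-694.699022·-22.758 − 104.770·3218.728729) / 8178.253324 = -39.301332
y = (13.502·3218.728729 − -694.699022·-80.992) / 8178.253324 = -1.565834
|P − Q| = √((-39.301332 − -15.765)² + (-1.565834 − 15.743)²) = 29.215658

29.216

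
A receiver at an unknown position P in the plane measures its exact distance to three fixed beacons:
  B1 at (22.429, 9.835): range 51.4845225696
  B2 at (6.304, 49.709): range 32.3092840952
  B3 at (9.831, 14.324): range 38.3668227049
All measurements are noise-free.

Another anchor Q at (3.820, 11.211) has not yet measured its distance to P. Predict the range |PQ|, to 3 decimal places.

35.473

eq1: (x − 22.429)² + (y − 9.835)² = 51.4845225696²
eq2: (x − 6.304)² + (y − 49.709)² = 32.3092840952²
eq3: (x − 9.831)² + (y − 14.324)² = 38.3668227049²
eq2−eq1, eq2−eq3 (x²,y² cancel):
  32.250·x − 79.748·y = -3517.704056
  7.054·x − 70.770·y = -2637.022806
det = 32.250·-70.770 − -79.748·7.054 = -1719.790108
x = (-3517.704056·-70.770 − -79.748·-2637.022806) / -1719.790108 = -22.474034
y = (32.250·-2637.022806 − -3517.704056·7.054) / -1719.790108 = 35.021774
|P − Q| = √((-22.474034 − 3.820)² + (35.021774 − 11.211)²) = 35.472936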